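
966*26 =25116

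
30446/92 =15223/46 = 330.93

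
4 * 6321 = 25284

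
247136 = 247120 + 16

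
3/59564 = 3/59564 = 0.00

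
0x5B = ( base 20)4B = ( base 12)77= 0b1011011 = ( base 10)91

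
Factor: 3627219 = 3^1*1209073^1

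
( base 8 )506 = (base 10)326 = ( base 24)de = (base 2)101000110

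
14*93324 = 1306536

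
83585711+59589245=143174956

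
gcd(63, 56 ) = 7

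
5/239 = 5/239 = 0.02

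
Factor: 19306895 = 5^1*29^1*47^1*2833^1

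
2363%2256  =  107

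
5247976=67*78328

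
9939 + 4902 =14841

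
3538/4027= 3538/4027 = 0.88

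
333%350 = 333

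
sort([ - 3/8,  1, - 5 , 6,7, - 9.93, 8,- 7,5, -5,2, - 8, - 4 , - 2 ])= [ - 9.93 , - 8, - 7, - 5,- 5, - 4, - 2, - 3/8, 1,2,5, 6,  7,8 ] 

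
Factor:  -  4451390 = - 2^1*5^1*277^1 * 1607^1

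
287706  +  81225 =368931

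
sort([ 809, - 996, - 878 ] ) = [ - 996,-878,  809 ] 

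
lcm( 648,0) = 0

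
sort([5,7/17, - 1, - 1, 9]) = [ - 1,  -  1,7/17,5,9 ] 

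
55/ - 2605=-11/521 =- 0.02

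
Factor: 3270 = 2^1*3^1*5^1*109^1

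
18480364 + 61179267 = 79659631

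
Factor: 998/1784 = 499/892  =  2^(-2 )*223^( - 1 )*499^1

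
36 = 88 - 52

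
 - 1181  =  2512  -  3693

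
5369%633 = 305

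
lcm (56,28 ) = 56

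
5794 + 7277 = 13071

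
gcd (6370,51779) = 91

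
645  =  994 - 349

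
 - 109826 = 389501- 499327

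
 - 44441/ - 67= 44441/67  =  663.30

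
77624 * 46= 3570704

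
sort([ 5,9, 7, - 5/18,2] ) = [ - 5/18,2, 5,7,9 ]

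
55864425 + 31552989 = 87417414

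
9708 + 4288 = 13996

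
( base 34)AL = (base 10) 361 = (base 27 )da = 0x169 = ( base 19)100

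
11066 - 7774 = 3292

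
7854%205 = 64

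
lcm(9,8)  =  72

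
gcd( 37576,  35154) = 14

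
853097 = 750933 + 102164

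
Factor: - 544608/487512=-2^2*3^( - 1)*31^1*37^(  -  1 )=- 124/111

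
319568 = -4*( - 79892 )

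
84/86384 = 21/21596 = 0.00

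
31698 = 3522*9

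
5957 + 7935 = 13892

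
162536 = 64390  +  98146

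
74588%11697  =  4406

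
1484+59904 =61388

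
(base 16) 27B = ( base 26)ob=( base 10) 635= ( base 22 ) 16j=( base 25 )10a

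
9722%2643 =1793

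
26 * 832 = 21632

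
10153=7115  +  3038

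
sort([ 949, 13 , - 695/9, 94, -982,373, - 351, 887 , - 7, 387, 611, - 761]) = [ - 982,-761,- 351, - 695/9,-7,13,94 , 373, 387 , 611,887,  949]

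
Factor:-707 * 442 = -312494 = -2^1 * 7^1 * 13^1 * 17^1*101^1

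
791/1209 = 791/1209   =  0.65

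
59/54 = 1+5/54 = 1.09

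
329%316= 13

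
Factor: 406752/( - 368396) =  - 456/413=- 2^3 * 3^1*7^(-1) * 19^1*59^(- 1 )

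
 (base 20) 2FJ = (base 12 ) 793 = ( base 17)3ee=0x45f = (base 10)1119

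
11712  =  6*1952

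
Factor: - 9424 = -2^4*19^1  *  31^1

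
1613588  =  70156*23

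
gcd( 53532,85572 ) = 36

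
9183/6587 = 1+2596/6587 = 1.39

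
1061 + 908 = 1969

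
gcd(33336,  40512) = 24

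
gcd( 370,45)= 5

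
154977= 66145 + 88832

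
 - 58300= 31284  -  89584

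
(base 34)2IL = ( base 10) 2945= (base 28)3L5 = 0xB81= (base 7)11405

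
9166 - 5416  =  3750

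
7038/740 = 9+189/370 = 9.51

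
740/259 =2 + 6/7  =  2.86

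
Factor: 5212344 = 2^3*3^1 * 29^1*7489^1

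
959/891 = 959/891 = 1.08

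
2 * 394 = 788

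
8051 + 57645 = 65696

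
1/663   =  1/663 = 0.00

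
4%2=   0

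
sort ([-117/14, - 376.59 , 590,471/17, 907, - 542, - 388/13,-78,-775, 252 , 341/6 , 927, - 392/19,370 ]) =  [ - 775 ,  -  542, - 376.59, - 78,  -  388/13 , - 392/19, - 117/14,471/17, 341/6, 252,370 , 590, 907,  927 ]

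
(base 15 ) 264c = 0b1111111101100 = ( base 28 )ABO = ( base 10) 8172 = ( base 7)32553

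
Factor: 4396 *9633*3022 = 2^3*3^1 *7^1 * 13^2 * 19^1 * 157^1 * 1511^1 = 127971630696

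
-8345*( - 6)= 50070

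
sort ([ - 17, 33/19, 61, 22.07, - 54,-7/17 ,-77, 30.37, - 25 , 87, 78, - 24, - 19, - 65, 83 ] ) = [-77,-65, - 54, - 25, - 24, - 19, - 17, - 7/17, 33/19,22.07, 30.37, 61 , 78, 83, 87]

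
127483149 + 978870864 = 1106354013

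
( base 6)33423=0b1001001010111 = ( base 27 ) 6BO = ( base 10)4695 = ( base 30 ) 56F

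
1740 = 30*58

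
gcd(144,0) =144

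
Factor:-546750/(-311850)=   3^3 * 5^1 * 7^( - 1 )*11^(  -  1 ) = 135/77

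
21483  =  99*217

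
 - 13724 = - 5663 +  - 8061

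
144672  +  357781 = 502453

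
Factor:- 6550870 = -2^1*5^1*655087^1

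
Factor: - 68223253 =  - 7^1*9746179^1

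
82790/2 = 41395 = 41395.00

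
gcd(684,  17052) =12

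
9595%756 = 523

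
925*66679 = 61678075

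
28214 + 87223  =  115437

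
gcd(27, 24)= 3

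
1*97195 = 97195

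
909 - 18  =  891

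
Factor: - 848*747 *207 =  - 131125392 = -2^4* 3^4 * 23^1*53^1*83^1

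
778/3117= 778/3117= 0.25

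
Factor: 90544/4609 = 2^4*11^( - 1)*419^(  -  1)*5659^1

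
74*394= 29156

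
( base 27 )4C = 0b1111000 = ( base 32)3o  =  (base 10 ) 120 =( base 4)1320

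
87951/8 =10993+7/8=10993.88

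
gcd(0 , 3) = 3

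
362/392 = 181/196 = 0.92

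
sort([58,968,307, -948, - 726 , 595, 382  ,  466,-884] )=[- 948, - 884, - 726,58, 307, 382,466,595, 968 ]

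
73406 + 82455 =155861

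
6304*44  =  277376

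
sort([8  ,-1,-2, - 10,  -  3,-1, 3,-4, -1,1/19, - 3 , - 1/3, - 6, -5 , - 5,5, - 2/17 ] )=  [ -10,-6,-5, - 5, -4, - 3, - 3, - 2, - 1,-1, - 1, - 1/3,  -  2/17, 1/19, 3, 5,8 ] 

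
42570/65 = 654 + 12/13 = 654.92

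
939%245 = 204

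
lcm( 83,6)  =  498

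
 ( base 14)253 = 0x1D1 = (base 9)566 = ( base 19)159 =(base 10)465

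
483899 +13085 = 496984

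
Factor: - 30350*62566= -2^2*5^2 * 7^1*41^1*109^1*607^1 = -1898878100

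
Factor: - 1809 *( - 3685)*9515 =3^3*5^2*11^2*67^2*173^1 = 63428559975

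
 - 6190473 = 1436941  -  7627414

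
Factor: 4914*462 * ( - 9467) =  - 2^2*3^4*7^2*11^1*13^1*9467^1 = - 21492627156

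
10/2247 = 10/2247  =  0.00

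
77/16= 77/16 =4.81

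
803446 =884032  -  80586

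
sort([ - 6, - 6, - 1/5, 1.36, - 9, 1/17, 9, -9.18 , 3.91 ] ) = [ - 9.18, - 9, - 6, - 6,  -  1/5,1/17, 1.36, 3.91, 9]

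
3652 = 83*44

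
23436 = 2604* 9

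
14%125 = 14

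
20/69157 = 20/69157  =  0.00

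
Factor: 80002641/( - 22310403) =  - 26667547/7436801 = - 53^(-1)* 2221^1*12007^1*140317^ ( - 1)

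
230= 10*23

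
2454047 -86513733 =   -  84059686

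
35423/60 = 590 + 23/60  =  590.38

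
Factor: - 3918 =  - 2^1*3^1*653^1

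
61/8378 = 61/8378 = 0.01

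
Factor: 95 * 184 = 2^3*5^1*19^1*23^1 = 17480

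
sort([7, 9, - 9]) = [-9, 7, 9]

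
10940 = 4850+6090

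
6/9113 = 6/9113 = 0.00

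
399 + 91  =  490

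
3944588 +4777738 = 8722326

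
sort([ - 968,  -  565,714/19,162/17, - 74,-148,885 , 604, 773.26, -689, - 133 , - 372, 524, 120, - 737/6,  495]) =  [ - 968 ,-689, - 565, - 372, - 148,-133, - 737/6, - 74,  162/17,714/19,120,495,524,604, 773.26, 885]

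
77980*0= 0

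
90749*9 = 816741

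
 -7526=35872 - 43398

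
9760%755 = 700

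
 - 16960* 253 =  - 4290880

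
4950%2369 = 212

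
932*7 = 6524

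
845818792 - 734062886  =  111755906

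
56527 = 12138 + 44389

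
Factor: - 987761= - 53^1*18637^1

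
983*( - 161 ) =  - 158263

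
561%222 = 117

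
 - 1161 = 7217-8378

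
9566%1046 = 152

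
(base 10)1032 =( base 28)18O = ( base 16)408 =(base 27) 1B6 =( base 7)3003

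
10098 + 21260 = 31358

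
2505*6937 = 17377185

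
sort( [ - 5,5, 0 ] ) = [ - 5, 0,5]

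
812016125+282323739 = 1094339864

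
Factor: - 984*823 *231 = -2^3*3^2*7^1* 11^1*41^1*823^1 = - 187071192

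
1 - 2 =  - 1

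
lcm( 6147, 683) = 6147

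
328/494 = 164/247= 0.66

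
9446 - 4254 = 5192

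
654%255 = 144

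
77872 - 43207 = 34665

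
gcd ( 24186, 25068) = 6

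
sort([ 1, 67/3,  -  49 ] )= [  -  49,1,67/3]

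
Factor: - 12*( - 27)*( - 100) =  - 32400= - 2^4*3^4 *5^2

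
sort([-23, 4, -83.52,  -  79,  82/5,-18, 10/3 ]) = [ - 83.52,-79, - 23 , - 18,10/3, 4, 82/5 ] 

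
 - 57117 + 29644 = - 27473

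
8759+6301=15060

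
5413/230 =5413/230 = 23.53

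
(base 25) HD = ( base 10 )438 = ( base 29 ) f3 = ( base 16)1b6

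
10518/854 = 12  +  135/427 = 12.32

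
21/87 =7/29 = 0.24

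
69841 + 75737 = 145578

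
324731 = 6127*53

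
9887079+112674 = 9999753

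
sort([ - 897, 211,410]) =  [ - 897, 211, 410]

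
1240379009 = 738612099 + 501766910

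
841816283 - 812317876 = 29498407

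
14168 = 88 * 161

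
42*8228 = 345576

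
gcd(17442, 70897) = 1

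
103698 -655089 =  - 551391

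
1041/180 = 347/60 = 5.78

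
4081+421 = 4502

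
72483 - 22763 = 49720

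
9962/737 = 13 + 381/737 = 13.52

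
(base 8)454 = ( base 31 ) 9l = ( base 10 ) 300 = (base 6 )1220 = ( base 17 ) 10B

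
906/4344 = 151/724 = 0.21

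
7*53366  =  373562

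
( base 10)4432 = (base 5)120212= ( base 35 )3lm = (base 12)2694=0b1000101010000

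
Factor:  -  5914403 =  - 11^1*537673^1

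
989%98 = 9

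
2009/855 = 2 + 299/855 = 2.35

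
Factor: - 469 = -7^1*67^1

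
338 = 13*26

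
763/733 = 1 + 30/733 = 1.04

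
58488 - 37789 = 20699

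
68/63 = 68/63 = 1.08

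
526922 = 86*6127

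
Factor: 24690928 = 2^4 * 563^1*2741^1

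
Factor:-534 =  - 2^1*3^1*  89^1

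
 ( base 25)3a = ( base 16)55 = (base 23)3G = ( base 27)34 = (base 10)85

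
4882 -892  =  3990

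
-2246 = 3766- 6012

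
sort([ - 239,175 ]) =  [ - 239, 175]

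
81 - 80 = 1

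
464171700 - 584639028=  - 120467328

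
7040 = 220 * 32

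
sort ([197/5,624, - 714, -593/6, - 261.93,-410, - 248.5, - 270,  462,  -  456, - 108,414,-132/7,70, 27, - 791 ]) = [ - 791, - 714, -456, - 410, - 270, - 261.93, - 248.5, - 108, - 593/6, - 132/7,27 , 197/5 , 70, 414 , 462 , 624]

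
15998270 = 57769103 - 41770833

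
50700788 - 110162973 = -59462185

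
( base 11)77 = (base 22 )3i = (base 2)1010100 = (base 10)84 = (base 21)40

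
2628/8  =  328  +  1/2 = 328.50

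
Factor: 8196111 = 3^2*7^1*11^1*11827^1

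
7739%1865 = 279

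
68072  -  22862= 45210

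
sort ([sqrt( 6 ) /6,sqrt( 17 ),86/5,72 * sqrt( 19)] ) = [ sqrt( 6)/6, sqrt( 17),86/5, 72*sqrt( 19 )]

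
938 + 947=1885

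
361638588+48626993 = 410265581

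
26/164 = 13/82 = 0.16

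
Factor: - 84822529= - 11^1*7711139^1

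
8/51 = 8/51 = 0.16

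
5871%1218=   999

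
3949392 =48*82279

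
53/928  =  53/928 = 0.06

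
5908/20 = 1477/5= 295.40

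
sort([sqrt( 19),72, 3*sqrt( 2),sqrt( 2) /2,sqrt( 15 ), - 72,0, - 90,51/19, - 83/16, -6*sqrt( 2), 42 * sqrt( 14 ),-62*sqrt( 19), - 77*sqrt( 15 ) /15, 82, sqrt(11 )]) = [ - 62 * sqrt(19),-90, - 72, - 77*sqrt(15 ) /15, - 6* sqrt( 2),  -  83/16, 0,sqrt (2 )/2 , 51/19, sqrt (11 ),  sqrt(15 ),  3*sqrt( 2), sqrt( 19), 72,  82, 42*sqrt( 14)]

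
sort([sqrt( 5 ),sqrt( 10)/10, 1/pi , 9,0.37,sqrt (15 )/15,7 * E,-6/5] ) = [ - 6/5, sqrt (15 ) /15,sqrt( 10 )/10,1/pi,0.37,sqrt( 5 ),9,7 * E]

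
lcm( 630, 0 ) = 0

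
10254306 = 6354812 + 3899494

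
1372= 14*98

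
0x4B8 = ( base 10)1208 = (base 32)15o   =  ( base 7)3344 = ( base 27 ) 1hk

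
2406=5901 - 3495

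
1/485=1/485 = 0.00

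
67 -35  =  32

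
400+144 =544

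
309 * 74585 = 23046765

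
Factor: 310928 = 2^4*19433^1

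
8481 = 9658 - 1177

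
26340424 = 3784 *6961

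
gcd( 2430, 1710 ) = 90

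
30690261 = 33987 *903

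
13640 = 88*155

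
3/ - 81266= - 1 + 81263/81266  =  - 0.00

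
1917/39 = 639/13 = 49.15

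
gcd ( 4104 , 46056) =456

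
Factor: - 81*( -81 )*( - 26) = - 170586 = -2^1*3^8* 13^1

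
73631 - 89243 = -15612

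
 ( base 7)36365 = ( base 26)DPH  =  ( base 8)22357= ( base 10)9455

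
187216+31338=218554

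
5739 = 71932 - 66193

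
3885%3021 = 864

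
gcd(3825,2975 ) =425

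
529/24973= 529/24973  =  0.02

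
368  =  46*8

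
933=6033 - 5100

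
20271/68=20271/68 = 298.10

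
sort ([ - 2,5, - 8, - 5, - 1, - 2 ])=[ -8, -5, - 2, - 2,  -  1, 5]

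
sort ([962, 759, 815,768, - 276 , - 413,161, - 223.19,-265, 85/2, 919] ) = [  -  413,-276,  -  265,  -  223.19, 85/2, 161, 759,768, 815 , 919, 962]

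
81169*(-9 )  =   - 730521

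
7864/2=3932 = 3932.00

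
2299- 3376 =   -  1077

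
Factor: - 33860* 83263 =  - 2^2 * 5^1*53^1*1571^1*1693^1 = - 2819285180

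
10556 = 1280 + 9276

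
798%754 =44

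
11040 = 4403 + 6637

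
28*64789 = 1814092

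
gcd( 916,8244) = 916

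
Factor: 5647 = 5647^1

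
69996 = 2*34998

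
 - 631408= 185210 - 816618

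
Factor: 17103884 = 2^2*7^1*131^1*4663^1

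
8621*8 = 68968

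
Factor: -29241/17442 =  - 2^(  -  1) * 3^1 * 17^(-1)*19^1=   - 57/34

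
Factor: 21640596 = 2^2 * 3^1 * 1803383^1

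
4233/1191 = 3+220/397 = 3.55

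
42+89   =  131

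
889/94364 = 889/94364 =0.01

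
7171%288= 259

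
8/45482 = 4/22741 = 0.00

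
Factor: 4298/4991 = 614/713=2^1 * 23^( - 1) * 31^( - 1) * 307^1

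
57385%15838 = 9871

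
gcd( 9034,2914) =2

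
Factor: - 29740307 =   -  59^1*504073^1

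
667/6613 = 667/6613 = 0.10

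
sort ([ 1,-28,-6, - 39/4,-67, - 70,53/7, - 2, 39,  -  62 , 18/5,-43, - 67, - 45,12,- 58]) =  [-70, - 67, - 67, - 62, - 58,-45,-43,-28, - 39/4, - 6 , - 2,1,18/5, 53/7,  12 , 39]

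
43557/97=449 + 4/97 = 449.04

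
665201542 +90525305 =755726847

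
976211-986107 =- 9896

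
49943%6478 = 4597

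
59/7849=59/7849 = 0.01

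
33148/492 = 67+46/123 =67.37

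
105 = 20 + 85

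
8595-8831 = - 236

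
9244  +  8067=17311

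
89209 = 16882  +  72327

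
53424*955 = 51019920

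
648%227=194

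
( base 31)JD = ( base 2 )1001011010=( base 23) 134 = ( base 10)602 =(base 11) 4a8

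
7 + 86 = 93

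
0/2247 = 0 = 0.00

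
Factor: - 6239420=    - 2^2*5^1 * 11^1*79^1* 359^1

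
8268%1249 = 774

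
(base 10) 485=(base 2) 111100101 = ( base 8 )745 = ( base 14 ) 269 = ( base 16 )1E5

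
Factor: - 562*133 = -2^1*7^1*19^1*281^1 = -74746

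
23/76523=23/76523 = 0.00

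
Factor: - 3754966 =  - 2^1*1877483^1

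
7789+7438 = 15227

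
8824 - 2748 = 6076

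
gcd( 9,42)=3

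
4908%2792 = 2116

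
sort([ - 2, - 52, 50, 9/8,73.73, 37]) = [ - 52, - 2,9/8, 37, 50, 73.73]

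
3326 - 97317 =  - 93991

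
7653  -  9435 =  - 1782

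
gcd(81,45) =9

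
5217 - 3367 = 1850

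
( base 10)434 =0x1b2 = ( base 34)CQ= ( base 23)IK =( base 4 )12302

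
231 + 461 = 692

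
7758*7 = 54306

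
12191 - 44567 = - 32376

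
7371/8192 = 7371/8192 = 0.90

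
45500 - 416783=-371283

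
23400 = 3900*6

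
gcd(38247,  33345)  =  57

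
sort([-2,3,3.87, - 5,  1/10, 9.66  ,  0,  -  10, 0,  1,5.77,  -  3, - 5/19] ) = [ - 10, -5, - 3, - 2,  -  5/19, 0,0, 1/10 , 1, 3,3.87, 5.77, 9.66] 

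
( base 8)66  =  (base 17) 33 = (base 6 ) 130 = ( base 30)1o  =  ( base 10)54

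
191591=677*283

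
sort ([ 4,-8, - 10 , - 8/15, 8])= [-10, -8, - 8/15,  4,  8 ]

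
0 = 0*1188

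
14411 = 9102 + 5309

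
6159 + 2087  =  8246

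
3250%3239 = 11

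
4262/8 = 532+3/4 = 532.75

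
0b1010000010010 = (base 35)46s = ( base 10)5138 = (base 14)1C30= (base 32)50i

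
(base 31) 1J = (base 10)50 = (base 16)32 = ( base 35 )1F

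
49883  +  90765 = 140648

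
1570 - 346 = 1224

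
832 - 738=94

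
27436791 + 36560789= 63997580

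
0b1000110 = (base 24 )2M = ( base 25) 2K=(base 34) 22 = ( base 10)70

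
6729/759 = 2243/253 = 8.87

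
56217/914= 61  +  463/914 = 61.51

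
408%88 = 56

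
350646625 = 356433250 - 5786625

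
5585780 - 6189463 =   -  603683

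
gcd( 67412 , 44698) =2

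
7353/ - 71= - 7353/71 = - 103.56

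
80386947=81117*991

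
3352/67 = 3352/67 = 50.03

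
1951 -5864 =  - 3913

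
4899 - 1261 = 3638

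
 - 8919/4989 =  - 2 + 353/1663 =- 1.79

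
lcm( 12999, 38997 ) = 38997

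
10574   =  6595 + 3979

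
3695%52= 3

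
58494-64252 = - 5758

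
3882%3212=670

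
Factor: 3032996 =2^2*97^1*7817^1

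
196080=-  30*(- 6536 ) 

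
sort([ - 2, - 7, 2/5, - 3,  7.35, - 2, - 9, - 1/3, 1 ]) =[ - 9, - 7,  -  3, - 2, - 2, - 1/3, 2/5,1,7.35 ]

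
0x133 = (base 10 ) 307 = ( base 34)91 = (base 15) 157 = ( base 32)9j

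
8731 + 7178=15909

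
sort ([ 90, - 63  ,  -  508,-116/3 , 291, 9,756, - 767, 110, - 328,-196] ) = [-767 ,-508, - 328,-196, - 63, - 116/3, 9,90,110,291,756]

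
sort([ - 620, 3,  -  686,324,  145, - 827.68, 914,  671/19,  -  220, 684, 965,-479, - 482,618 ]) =[ - 827.68 , - 686 , - 620, - 482, - 479, - 220, 3, 671/19, 145, 324,  618,684,  914,965]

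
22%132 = 22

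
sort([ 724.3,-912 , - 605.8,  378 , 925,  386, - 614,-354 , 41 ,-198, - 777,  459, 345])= [-912 ,  -  777,-614, - 605.8,-354, - 198,41 , 345,378 , 386, 459,  724.3, 925]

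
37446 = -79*( - 474 )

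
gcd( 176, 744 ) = 8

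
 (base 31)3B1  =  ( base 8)6231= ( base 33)2VO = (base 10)3225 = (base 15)e50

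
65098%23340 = 18418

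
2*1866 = 3732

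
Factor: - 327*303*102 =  - 2^1*3^3*17^1*101^1 *109^1 = - 10106262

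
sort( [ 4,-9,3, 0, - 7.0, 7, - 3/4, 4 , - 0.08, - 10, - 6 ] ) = [-10, - 9,- 7.0,  -  6, - 3/4, - 0.08, 0, 3,4, 4, 7]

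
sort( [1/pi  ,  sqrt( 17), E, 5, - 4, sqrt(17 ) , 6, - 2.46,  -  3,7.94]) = [-4,-3,-2.46, 1/pi, E, sqrt( 17 ),sqrt( 17), 5, 6, 7.94]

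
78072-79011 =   -  939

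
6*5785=34710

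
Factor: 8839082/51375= 2^1*3^( - 1)*5^(  -  3 )*7^1*17^1 * 137^(-1) *37139^1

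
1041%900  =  141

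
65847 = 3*21949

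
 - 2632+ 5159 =2527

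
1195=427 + 768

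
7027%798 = 643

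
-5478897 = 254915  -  5733812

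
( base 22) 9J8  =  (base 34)44M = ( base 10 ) 4782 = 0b1001010101110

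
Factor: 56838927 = 3^1*29^1*653321^1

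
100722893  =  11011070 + 89711823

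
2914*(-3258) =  - 9493812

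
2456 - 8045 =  - 5589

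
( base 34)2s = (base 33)2u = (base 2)1100000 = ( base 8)140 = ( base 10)96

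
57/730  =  57/730   =  0.08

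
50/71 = 50/71= 0.70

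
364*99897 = 36362508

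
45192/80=564 + 9/10 = 564.90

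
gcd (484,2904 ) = 484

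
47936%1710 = 56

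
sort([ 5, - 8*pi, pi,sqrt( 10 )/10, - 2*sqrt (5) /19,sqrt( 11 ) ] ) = [-8*pi, - 2*sqrt(5 )/19, sqrt( 10)/10, pi,sqrt(11 ),5 ] 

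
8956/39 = 229 + 25/39 =229.64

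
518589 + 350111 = 868700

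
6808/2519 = 6808/2519 = 2.70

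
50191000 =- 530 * (-94700)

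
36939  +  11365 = 48304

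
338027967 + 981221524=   1319249491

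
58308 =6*9718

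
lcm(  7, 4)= 28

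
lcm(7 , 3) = 21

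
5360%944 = 640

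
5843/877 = 6 + 581/877 = 6.66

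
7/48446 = 7/48446 = 0.00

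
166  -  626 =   -  460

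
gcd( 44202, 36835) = 7367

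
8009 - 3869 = 4140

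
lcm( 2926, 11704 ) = 11704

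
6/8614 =3/4307 = 0.00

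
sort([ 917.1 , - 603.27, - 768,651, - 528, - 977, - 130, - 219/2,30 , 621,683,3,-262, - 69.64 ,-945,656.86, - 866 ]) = [ - 977, - 945,  -  866, - 768,-603.27, - 528, - 262, - 130, - 219/2, - 69.64, 3,30,621,651, 656.86,683,917.1]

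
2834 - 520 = 2314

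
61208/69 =887 + 5/69 = 887.07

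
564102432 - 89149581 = 474952851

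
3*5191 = 15573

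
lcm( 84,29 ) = 2436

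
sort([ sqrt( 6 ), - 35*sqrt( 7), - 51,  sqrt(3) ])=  [ - 35*sqrt( 7), - 51 , sqrt(3 ),sqrt(6) ] 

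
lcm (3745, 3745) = 3745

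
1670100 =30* 55670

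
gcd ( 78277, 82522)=1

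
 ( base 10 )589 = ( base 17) 20b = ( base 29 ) K9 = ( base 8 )1115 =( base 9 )724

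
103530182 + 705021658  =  808551840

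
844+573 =1417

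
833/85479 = 833/85479 = 0.01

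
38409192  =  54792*701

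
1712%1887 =1712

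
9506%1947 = 1718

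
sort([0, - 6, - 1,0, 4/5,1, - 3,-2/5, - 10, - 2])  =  [ - 10, - 6, - 3, - 2, - 1 , - 2/5, 0,0,4/5,1]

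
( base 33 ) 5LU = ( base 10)6168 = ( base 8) 14030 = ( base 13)2a66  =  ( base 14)2368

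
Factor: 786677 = 257^1*3061^1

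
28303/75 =28303/75 = 377.37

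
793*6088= 4827784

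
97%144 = 97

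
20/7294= 10/3647 = 0.00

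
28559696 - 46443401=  - 17883705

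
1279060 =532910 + 746150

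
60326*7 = 422282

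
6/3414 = 1/569 = 0.00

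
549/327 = 1 + 74/109  =  1.68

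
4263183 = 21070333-16807150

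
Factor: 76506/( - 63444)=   - 41/34 = -2^( - 1)*17^( - 1)*41^1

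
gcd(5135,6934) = 1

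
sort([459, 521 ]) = [ 459 , 521]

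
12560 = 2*6280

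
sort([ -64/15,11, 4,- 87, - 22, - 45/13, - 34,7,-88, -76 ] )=[ - 88, - 87,  -  76, - 34, - 22 ,-64/15, - 45/13, 4, 7,  11 ]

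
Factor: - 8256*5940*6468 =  - 317194859520 = - 2^10*3^5*5^1*7^2*11^2*43^1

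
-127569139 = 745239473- 872808612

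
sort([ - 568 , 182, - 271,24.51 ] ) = [ -568, - 271,24.51, 182] 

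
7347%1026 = 165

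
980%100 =80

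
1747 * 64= 111808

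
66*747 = 49302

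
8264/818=10+ 42/409   =  10.10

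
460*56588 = 26030480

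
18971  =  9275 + 9696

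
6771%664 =131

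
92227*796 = 73412692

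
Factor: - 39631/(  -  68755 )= 5^( -1)*13751^( - 1)*39631^1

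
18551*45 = 834795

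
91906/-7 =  - 13130 + 4/7  =  -13129.43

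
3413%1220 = 973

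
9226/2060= 4613/1030  =  4.48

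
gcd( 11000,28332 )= 4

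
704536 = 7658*92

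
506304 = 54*9376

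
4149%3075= 1074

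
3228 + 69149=72377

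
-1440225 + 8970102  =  7529877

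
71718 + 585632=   657350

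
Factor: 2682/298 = 9=3^2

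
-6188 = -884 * 7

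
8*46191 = 369528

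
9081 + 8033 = 17114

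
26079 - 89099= - 63020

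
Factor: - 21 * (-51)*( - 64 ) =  - 2^6  *  3^2*7^1*17^1 = -68544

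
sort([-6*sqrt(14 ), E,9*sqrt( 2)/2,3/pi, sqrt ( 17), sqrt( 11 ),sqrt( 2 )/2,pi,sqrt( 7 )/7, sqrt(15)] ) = [-6*sqrt(14 ),sqrt ( 7)/7,sqrt( 2 )/2, 3/pi,E,  pi, sqrt(11 ),sqrt( 15 ),sqrt(17 ),9*sqrt ( 2 )/2]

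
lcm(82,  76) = 3116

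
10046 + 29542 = 39588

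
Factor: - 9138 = -2^1*3^1*1523^1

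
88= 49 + 39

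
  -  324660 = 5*( - 64932 ) 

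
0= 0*7010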